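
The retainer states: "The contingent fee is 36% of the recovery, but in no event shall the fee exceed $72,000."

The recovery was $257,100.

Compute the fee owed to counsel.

$72,000.00

36% of $257,100 = $92,556.00
That exceeds the $72,000 cap, so the fee is capped at $72,000.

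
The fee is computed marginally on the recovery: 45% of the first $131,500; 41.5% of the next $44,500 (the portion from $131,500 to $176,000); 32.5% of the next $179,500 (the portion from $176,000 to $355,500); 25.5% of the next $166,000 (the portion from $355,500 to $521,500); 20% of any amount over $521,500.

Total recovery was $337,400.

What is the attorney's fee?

First $131,500 at 45% = $59,175.00
Next $44,500 at 41.5% = $18,467.50
Remaining $161,400 at 32.5% = $52,455.00
Fee: $59,175.00 + $18,467.50 + $52,455.00 = $130,097.50

$130,097.50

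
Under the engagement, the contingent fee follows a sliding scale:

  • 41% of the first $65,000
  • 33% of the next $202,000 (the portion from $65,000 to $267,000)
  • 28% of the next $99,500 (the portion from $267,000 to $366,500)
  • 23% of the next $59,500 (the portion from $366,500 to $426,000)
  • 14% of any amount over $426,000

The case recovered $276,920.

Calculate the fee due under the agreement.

$96,087.60

First $65,000 at 41% = $26,650.00
Next $202,000 at 33% = $66,660.00
Remaining $9,920 at 28% = $2,777.60
Fee: $26,650.00 + $66,660.00 + $2,777.60 = $96,087.60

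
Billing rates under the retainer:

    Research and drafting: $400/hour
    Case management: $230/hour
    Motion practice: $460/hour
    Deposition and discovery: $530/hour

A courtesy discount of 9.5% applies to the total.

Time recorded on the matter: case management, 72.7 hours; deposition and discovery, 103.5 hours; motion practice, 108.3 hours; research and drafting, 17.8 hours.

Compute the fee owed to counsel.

$116,305.17

Research and drafting: 17.8 × $400 = $7,120.00
Case management: 72.7 × $230 = $16,721.00
Motion practice: 108.3 × $460 = $49,818.00
Deposition and discovery: 103.5 × $530 = $54,855.00
Subtotal: $128,514.00
Less 9.5% discount: −$12,208.83
Total: $128,514.00 − $12,208.83 = $116,305.17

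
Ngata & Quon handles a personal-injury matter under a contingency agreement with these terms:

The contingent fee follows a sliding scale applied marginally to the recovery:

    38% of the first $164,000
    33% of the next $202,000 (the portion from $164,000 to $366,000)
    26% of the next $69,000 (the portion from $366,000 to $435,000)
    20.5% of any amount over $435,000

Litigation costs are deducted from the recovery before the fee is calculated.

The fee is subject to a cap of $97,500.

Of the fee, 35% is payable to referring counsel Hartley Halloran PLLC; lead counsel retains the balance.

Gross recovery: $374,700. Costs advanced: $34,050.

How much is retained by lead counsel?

$63,375.00

Fee base (net of costs): $374,700 − $34,050 = $340,650
First $164,000 at 38% = $62,320.00
Remaining $176,650 at 33% = $58,294.50
Fee: $62,320.00 + $58,294.50 = $120,614.50
$120,614.50 exceeds the $97,500 cap, so the fee is capped at $97,500.00.
Referral share: 35% of $97,500.00 = $34,125.00; lead counsel retains $97,500.00 − $34,125.00 = $63,375.00.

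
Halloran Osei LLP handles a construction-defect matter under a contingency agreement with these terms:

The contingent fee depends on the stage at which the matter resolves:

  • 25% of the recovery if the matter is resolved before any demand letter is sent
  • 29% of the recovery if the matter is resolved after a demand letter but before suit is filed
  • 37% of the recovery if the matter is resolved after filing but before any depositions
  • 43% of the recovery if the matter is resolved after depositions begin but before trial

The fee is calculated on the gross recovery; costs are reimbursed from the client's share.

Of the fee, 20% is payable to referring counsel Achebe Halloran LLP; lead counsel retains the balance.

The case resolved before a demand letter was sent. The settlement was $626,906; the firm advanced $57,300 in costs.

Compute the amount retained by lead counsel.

$125,381.20

Fee base is the gross recovery, $626,906; costs are reimbursed separately.
The matter resolved before a demand letter was sent, so the 25% rate applies.
$626,906 × 25% = $156,726.50
Referral share: 20% of $156,726.50 = $31,345.30; lead counsel retains $156,726.50 − $31,345.30 = $125,381.20.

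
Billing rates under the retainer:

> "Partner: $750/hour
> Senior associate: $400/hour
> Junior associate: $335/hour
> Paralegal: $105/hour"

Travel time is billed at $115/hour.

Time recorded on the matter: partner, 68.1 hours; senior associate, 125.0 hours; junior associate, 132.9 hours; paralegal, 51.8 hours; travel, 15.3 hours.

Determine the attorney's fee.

$152,795.00

Partner: 68.1 × $750 = $51,075.00
Senior associate: 125.0 × $400 = $50,000.00
Junior associate: 132.9 × $335 = $44,521.50
Paralegal: 51.8 × $105 = $5,439.00
Subtotal: $51,075.00 + $50,000.00 + $44,521.50 + $5,439.00 = $151,035.50
Travel: 15.3 × $115 = $1,759.50
Total: $151,035.50 + $1,759.50 = $152,795.00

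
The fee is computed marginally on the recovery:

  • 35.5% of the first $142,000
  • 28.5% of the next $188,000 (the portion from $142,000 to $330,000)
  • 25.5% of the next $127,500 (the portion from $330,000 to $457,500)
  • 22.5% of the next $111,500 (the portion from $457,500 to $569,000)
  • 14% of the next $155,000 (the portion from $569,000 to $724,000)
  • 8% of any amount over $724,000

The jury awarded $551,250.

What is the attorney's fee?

$157,596.25

First $142,000 at 35.5% = $50,410.00
Next $188,000 at 28.5% = $53,580.00
Next $127,500 at 25.5% = $32,512.50
Remaining $93,750 at 22.5% = $21,093.75
Fee: $50,410.00 + $53,580.00 + $32,512.50 + $21,093.75 = $157,596.25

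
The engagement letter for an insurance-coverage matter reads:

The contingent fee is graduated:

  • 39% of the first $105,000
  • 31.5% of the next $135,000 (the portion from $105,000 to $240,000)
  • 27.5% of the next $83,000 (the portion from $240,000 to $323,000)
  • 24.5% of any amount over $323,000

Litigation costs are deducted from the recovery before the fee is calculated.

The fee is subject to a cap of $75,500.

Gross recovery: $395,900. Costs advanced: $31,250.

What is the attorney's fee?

Fee base (net of costs): $395,900 − $31,250 = $364,650
First $105,000 at 39% = $40,950.00
Next $135,000 at 31.5% = $42,525.00
Next $83,000 at 27.5% = $22,825.00
Remaining $41,650 at 24.5% = $10,204.25
Fee: $40,950.00 + $42,525.00 + $22,825.00 + $10,204.25 = $116,504.25
$116,504.25 exceeds the $75,500 cap, so the fee is capped at $75,500.00.

$75,500.00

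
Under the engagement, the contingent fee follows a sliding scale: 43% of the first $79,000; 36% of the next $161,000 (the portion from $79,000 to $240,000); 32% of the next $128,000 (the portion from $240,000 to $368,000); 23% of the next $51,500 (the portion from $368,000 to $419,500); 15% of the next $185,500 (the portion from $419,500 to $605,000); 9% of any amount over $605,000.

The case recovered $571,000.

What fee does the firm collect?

$167,460.00

First $79,000 at 43% = $33,970.00
Next $161,000 at 36% = $57,960.00
Next $128,000 at 32% = $40,960.00
Next $51,500 at 23% = $11,845.00
Remaining $151,500 at 15% = $22,725.00
Fee: $33,970.00 + $57,960.00 + $40,960.00 + $11,845.00 + $22,725.00 = $167,460.00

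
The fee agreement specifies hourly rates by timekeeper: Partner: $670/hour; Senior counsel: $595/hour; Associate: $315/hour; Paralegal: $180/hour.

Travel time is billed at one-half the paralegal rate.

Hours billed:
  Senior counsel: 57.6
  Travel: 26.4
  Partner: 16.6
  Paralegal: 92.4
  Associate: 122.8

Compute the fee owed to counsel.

$103,084.00

Partner: 16.6 × $670 = $11,122.00
Senior counsel: 57.6 × $595 = $34,272.00
Associate: 122.8 × $315 = $38,682.00
Paralegal: 92.4 × $180 = $16,632.00
Subtotal: $11,122.00 + $34,272.00 + $38,682.00 + $16,632.00 = $100,708.00
Travel: 26.4 × ($180 ÷ 2) = 26.4 × $90.00 = $2,376.00
Total: $100,708.00 + $2,376.00 = $103,084.00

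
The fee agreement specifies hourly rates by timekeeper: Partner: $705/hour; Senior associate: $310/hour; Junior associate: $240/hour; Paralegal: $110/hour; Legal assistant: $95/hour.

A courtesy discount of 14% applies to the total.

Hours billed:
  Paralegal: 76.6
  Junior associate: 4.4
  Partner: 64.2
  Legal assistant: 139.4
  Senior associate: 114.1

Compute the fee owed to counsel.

$88,887.02

Partner: 64.2 × $705 = $45,261.00
Senior associate: 114.1 × $310 = $35,371.00
Junior associate: 4.4 × $240 = $1,056.00
Paralegal: 76.6 × $110 = $8,426.00
Legal assistant: 139.4 × $95 = $13,243.00
Subtotal: $103,357.00
Less 14% discount: −$14,469.98
Total: $103,357.00 − $14,469.98 = $88,887.02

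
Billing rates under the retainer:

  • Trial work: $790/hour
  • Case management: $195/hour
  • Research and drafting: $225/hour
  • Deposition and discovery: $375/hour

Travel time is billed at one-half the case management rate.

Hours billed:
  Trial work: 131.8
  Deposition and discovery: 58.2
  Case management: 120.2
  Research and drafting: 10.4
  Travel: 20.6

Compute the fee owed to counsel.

$153,734.50

Trial work: 131.8 × $790 = $104,122.00
Case management: 120.2 × $195 = $23,439.00
Research and drafting: 10.4 × $225 = $2,340.00
Deposition and discovery: 58.2 × $375 = $21,825.00
Subtotal: $104,122.00 + $23,439.00 + $2,340.00 + $21,825.00 = $151,726.00
Travel: 20.6 × ($195 ÷ 2) = 20.6 × $97.50 = $2,008.50
Total: $151,726.00 + $2,008.50 = $153,734.50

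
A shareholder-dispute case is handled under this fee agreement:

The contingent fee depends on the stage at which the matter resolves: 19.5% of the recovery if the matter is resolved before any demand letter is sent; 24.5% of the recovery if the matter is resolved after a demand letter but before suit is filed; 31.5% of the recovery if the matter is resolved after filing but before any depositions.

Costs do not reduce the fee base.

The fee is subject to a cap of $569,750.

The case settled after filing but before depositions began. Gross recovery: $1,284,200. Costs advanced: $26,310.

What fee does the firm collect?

Fee base is the gross recovery, $1,284,200; costs are reimbursed separately.
The matter settled after filing but before depositions began, so the 31.5% rate applies.
$1,284,200 × 31.5% = $404,523.00
$404,523.00 is under the $569,750 cap.

$404,523.00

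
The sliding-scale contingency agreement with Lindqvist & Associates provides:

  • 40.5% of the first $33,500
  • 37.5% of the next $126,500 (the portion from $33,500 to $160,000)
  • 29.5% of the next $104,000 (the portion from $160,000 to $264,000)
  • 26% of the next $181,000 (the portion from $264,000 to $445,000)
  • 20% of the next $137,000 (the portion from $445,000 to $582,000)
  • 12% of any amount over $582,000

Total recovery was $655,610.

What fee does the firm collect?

First $33,500 at 40.5% = $13,567.50
Next $126,500 at 37.5% = $47,437.50
Next $104,000 at 29.5% = $30,680.00
Next $181,000 at 26% = $47,060.00
Next $137,000 at 20% = $27,400.00
Remaining $73,610 at 12% = $8,833.20
Fee: $13,567.50 + $47,437.50 + $30,680.00 + $47,060.00 + $27,400.00 + $8,833.20 = $174,978.20

$174,978.20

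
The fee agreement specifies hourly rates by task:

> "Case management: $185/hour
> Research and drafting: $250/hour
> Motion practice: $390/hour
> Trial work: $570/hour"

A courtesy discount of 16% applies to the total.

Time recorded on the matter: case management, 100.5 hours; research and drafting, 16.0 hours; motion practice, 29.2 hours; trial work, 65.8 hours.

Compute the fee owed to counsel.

$60,048.66

Case management: 100.5 × $185 = $18,592.50
Research and drafting: 16.0 × $250 = $4,000.00
Motion practice: 29.2 × $390 = $11,388.00
Trial work: 65.8 × $570 = $37,506.00
Subtotal: $71,486.50
Less 16% discount: −$11,437.84
Total: $71,486.50 − $11,437.84 = $60,048.66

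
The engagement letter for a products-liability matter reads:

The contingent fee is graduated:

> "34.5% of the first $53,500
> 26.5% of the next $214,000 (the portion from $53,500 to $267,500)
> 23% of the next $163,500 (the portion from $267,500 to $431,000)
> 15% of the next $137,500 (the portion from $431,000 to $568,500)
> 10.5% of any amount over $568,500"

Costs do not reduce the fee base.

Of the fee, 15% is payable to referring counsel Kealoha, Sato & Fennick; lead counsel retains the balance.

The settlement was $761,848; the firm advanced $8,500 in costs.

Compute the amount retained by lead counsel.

Fee base is the gross recovery, $761,848; costs are reimbursed separately.
First $53,500 at 34.5% = $18,457.50
Next $214,000 at 26.5% = $56,710.00
Next $163,500 at 23% = $37,605.00
Next $137,500 at 15% = $20,625.00
Remaining $193,348 at 10.5% = $20,301.54
Fee: $18,457.50 + $56,710.00 + $37,605.00 + $20,625.00 + $20,301.54 = $153,699.04
Referral share: 15% of $153,699.04 = $23,054.86; lead counsel retains $153,699.04 − $23,054.86 = $130,644.18.

$130,644.18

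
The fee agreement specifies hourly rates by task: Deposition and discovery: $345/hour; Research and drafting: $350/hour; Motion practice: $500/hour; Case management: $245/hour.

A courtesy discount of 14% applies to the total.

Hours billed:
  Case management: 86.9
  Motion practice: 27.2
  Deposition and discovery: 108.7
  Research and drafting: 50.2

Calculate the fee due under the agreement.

Deposition and discovery: 108.7 × $345 = $37,501.50
Research and drafting: 50.2 × $350 = $17,570.00
Motion practice: 27.2 × $500 = $13,600.00
Case management: 86.9 × $245 = $21,290.50
Subtotal: $89,962.00
Less 14% discount: −$12,594.68
Total: $89,962.00 − $12,594.68 = $77,367.32

$77,367.32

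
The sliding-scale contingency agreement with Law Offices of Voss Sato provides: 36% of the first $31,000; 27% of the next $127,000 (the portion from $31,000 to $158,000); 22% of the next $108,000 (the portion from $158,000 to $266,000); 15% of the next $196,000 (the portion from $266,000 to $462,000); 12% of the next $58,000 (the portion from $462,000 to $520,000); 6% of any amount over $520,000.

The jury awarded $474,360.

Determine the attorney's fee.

$100,093.20

First $31,000 at 36% = $11,160.00
Next $127,000 at 27% = $34,290.00
Next $108,000 at 22% = $23,760.00
Next $196,000 at 15% = $29,400.00
Remaining $12,360 at 12% = $1,483.20
Fee: $11,160.00 + $34,290.00 + $23,760.00 + $29,400.00 + $1,483.20 = $100,093.20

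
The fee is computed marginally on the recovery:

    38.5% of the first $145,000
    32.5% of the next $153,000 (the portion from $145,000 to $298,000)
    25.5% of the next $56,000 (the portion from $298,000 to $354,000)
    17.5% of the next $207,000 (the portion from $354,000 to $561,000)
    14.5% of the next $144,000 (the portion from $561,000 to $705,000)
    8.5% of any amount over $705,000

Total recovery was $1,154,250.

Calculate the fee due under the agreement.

$215,121.25

First $145,000 at 38.5% = $55,825.00
Next $153,000 at 32.5% = $49,725.00
Next $56,000 at 25.5% = $14,280.00
Next $207,000 at 17.5% = $36,225.00
Next $144,000 at 14.5% = $20,880.00
Remaining $449,250 at 8.5% = $38,186.25
Fee: $55,825.00 + $49,725.00 + $14,280.00 + $36,225.00 + $20,880.00 + $38,186.25 = $215,121.25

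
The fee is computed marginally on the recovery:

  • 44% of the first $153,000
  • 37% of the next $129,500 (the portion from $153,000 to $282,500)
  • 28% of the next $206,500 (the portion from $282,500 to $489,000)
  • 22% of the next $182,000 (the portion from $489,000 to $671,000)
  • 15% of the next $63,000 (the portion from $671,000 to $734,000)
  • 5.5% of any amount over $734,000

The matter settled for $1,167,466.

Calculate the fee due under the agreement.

$246,385.63

First $153,000 at 44% = $67,320.00
Next $129,500 at 37% = $47,915.00
Next $206,500 at 28% = $57,820.00
Next $182,000 at 22% = $40,040.00
Next $63,000 at 15% = $9,450.00
Remaining $433,466 at 5.5% = $23,840.63
Fee: $67,320.00 + $47,915.00 + $57,820.00 + $40,040.00 + $9,450.00 + $23,840.63 = $246,385.63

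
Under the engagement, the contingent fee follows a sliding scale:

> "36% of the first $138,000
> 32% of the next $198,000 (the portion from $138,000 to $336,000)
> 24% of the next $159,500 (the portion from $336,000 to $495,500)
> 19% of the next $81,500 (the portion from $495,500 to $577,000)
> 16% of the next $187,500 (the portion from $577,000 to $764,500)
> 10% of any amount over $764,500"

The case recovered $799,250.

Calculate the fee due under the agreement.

$200,280.00

First $138,000 at 36% = $49,680.00
Next $198,000 at 32% = $63,360.00
Next $159,500 at 24% = $38,280.00
Next $81,500 at 19% = $15,485.00
Next $187,500 at 16% = $30,000.00
Remaining $34,750 at 10% = $3,475.00
Fee: $49,680.00 + $63,360.00 + $38,280.00 + $15,485.00 + $30,000.00 + $3,475.00 = $200,280.00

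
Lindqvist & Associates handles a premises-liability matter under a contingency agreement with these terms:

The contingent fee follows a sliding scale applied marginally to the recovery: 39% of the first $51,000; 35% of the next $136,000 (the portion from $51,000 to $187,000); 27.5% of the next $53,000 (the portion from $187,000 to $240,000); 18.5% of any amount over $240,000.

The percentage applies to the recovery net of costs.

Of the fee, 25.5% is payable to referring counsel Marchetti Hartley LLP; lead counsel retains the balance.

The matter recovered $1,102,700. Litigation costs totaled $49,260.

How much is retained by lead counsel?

Fee base (net of costs): $1,102,700 − $49,260 = $1,053,440
First $51,000 at 39% = $19,890.00
Next $136,000 at 35% = $47,600.00
Next $53,000 at 27.5% = $14,575.00
Remaining $813,440 at 18.5% = $150,486.40
Fee: $19,890.00 + $47,600.00 + $14,575.00 + $150,486.40 = $232,551.40
Referral share: 25.5% of $232,551.40 = $59,300.61; lead counsel retains $232,551.40 − $59,300.61 = $173,250.79.

$173,250.79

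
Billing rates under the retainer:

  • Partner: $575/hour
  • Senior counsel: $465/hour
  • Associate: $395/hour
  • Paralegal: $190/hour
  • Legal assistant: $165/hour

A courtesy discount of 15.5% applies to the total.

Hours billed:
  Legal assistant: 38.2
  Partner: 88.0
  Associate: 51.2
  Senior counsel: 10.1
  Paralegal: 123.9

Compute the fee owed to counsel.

Partner: 88.0 × $575 = $50,600.00
Senior counsel: 10.1 × $465 = $4,696.50
Associate: 51.2 × $395 = $20,224.00
Paralegal: 123.9 × $190 = $23,541.00
Legal assistant: 38.2 × $165 = $6,303.00
Subtotal: $105,364.50
Less 15.5% discount: −$16,331.50
Total: $105,364.50 − $16,331.50 = $89,033.00

$89,033.00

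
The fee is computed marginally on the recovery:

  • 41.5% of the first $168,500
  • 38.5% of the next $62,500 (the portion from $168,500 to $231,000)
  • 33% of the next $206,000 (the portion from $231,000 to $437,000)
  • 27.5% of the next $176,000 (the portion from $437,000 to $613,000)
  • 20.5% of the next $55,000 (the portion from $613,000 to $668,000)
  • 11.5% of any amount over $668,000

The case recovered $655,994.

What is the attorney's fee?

$219,183.77

First $168,500 at 41.5% = $69,927.50
Next $62,500 at 38.5% = $24,062.50
Next $206,000 at 33% = $67,980.00
Next $176,000 at 27.5% = $48,400.00
Remaining $42,994 at 20.5% = $8,813.77
Fee: $69,927.50 + $24,062.50 + $67,980.00 + $48,400.00 + $8,813.77 = $219,183.77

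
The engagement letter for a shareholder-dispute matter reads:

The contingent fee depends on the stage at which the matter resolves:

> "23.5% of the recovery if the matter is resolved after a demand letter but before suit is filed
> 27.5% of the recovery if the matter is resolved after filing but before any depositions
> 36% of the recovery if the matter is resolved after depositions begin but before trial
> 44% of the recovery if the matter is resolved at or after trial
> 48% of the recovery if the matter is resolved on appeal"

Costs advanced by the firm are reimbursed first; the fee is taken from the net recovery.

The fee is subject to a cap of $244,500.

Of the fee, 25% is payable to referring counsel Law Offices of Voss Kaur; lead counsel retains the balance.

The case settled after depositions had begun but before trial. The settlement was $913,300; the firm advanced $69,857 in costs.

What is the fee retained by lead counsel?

Fee base (net of costs): $913,300 − $69,857 = $843,443
The matter settled after depositions had begun but before trial, so the 36% rate applies.
$843,443 × 36% = $303,639.48
$303,639.48 exceeds the $244,500 cap, so the fee is capped at $244,500.00.
Referral share: 25% of $244,500.00 = $61,125.00; lead counsel retains $244,500.00 − $61,125.00 = $183,375.00.

$183,375.00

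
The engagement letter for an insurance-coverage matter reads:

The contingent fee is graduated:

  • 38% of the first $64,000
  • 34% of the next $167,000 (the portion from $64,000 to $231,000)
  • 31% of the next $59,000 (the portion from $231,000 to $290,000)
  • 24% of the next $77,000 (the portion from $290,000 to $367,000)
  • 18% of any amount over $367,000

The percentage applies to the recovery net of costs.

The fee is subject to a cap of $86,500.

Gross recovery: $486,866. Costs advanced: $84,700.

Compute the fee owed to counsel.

$86,500.00

Fee base (net of costs): $486,866 − $84,700 = $402,166
First $64,000 at 38% = $24,320.00
Next $167,000 at 34% = $56,780.00
Next $59,000 at 31% = $18,290.00
Next $77,000 at 24% = $18,480.00
Remaining $35,166 at 18% = $6,329.88
Fee: $24,320.00 + $56,780.00 + $18,290.00 + $18,480.00 + $6,329.88 = $124,199.88
$124,199.88 exceeds the $86,500 cap, so the fee is capped at $86,500.00.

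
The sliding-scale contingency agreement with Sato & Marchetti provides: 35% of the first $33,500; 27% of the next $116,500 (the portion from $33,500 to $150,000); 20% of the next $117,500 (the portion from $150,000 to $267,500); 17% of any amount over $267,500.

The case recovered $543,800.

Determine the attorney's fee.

First $33,500 at 35% = $11,725.00
Next $116,500 at 27% = $31,455.00
Next $117,500 at 20% = $23,500.00
Remaining $276,300 at 17% = $46,971.00
Fee: $11,725.00 + $31,455.00 + $23,500.00 + $46,971.00 = $113,651.00

$113,651.00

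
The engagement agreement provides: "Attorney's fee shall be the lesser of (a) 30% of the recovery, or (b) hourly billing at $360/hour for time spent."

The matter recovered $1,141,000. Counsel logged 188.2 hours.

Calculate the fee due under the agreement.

$67,752.00

(a) 30% of $1,141,000 = $342,300.00
(b) 188.2 × $360 = $67,752.00
The lesser is (b): $67,752.00.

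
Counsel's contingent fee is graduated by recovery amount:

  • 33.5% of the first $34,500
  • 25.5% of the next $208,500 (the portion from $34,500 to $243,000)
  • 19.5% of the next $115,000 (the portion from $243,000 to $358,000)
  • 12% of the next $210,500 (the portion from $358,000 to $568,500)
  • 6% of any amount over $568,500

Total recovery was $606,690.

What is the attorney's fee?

$114,701.40

First $34,500 at 33.5% = $11,557.50
Next $208,500 at 25.5% = $53,167.50
Next $115,000 at 19.5% = $22,425.00
Next $210,500 at 12% = $25,260.00
Remaining $38,190 at 6% = $2,291.40
Fee: $11,557.50 + $53,167.50 + $22,425.00 + $25,260.00 + $2,291.40 = $114,701.40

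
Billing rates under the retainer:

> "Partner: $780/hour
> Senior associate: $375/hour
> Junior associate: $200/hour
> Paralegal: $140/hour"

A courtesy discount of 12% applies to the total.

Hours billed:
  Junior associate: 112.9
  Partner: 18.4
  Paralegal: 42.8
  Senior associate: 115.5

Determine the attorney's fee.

$75,888.12

Partner: 18.4 × $780 = $14,352.00
Senior associate: 115.5 × $375 = $43,312.50
Junior associate: 112.9 × $200 = $22,580.00
Paralegal: 42.8 × $140 = $5,992.00
Subtotal: $86,236.50
Less 12% discount: −$10,348.38
Total: $86,236.50 − $10,348.38 = $75,888.12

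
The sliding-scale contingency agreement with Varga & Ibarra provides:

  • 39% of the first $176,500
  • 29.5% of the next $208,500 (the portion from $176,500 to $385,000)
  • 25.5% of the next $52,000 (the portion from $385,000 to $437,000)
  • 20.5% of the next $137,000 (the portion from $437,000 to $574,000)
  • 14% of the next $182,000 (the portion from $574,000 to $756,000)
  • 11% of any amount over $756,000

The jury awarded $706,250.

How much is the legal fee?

$190,202.50

First $176,500 at 39% = $68,835.00
Next $208,500 at 29.5% = $61,507.50
Next $52,000 at 25.5% = $13,260.00
Next $137,000 at 20.5% = $28,085.00
Remaining $132,250 at 14% = $18,515.00
Fee: $68,835.00 + $61,507.50 + $13,260.00 + $28,085.00 + $18,515.00 = $190,202.50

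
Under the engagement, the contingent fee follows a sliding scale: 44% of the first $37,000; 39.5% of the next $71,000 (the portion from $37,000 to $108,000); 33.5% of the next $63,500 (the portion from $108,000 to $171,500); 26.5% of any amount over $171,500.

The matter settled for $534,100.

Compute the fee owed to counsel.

First $37,000 at 44% = $16,280.00
Next $71,000 at 39.5% = $28,045.00
Next $63,500 at 33.5% = $21,272.50
Remaining $362,600 at 26.5% = $96,089.00
Fee: $16,280.00 + $28,045.00 + $21,272.50 + $96,089.00 = $161,686.50

$161,686.50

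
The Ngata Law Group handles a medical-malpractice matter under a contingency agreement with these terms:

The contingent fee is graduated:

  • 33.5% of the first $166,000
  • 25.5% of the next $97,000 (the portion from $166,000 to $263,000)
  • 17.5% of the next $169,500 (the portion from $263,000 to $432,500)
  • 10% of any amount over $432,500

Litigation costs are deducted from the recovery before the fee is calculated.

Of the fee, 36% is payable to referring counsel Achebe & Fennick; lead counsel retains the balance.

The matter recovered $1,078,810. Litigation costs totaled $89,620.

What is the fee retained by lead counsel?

Fee base (net of costs): $1,078,810 − $89,620 = $989,190
First $166,000 at 33.5% = $55,610.00
Next $97,000 at 25.5% = $24,735.00
Next $169,500 at 17.5% = $29,662.50
Remaining $556,690 at 10% = $55,669.00
Fee: $55,610.00 + $24,735.00 + $29,662.50 + $55,669.00 = $165,676.50
Referral share: 36% of $165,676.50 = $59,643.54; lead counsel retains $165,676.50 − $59,643.54 = $106,032.96.

$106,032.96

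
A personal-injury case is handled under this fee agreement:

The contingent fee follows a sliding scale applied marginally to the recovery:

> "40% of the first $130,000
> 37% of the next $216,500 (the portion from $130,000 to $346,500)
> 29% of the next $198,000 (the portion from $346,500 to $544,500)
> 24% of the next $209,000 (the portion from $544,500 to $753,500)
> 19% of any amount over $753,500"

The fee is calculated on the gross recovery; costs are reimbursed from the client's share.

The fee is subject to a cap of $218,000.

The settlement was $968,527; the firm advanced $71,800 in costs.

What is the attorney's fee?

Fee base is the gross recovery, $968,527; costs are reimbursed separately.
First $130,000 at 40% = $52,000.00
Next $216,500 at 37% = $80,105.00
Next $198,000 at 29% = $57,420.00
Next $209,000 at 24% = $50,160.00
Remaining $215,027 at 19% = $40,855.13
Fee: $52,000.00 + $80,105.00 + $57,420.00 + $50,160.00 + $40,855.13 = $280,540.13
$280,540.13 exceeds the $218,000 cap, so the fee is capped at $218,000.00.

$218,000.00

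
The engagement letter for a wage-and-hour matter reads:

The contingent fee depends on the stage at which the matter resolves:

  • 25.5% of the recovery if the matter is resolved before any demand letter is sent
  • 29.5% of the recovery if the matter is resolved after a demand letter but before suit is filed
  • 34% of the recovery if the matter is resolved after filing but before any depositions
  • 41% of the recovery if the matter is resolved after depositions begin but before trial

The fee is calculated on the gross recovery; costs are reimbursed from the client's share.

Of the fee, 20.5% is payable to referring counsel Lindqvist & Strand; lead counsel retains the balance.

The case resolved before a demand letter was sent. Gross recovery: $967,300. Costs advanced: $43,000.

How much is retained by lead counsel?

$196,095.89

Fee base is the gross recovery, $967,300; costs are reimbursed separately.
The matter resolved before a demand letter was sent, so the 25.5% rate applies.
$967,300 × 25.5% = $246,661.50
Referral share: 20.5% of $246,661.50 = $50,565.61; lead counsel retains $246,661.50 − $50,565.61 = $196,095.89.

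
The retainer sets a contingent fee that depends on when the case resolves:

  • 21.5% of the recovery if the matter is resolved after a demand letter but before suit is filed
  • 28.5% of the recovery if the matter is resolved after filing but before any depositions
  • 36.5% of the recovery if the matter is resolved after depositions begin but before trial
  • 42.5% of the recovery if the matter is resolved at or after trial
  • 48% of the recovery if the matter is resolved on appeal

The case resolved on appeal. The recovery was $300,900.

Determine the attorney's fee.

The matter resolved on appeal, so the 48% rate applies.
$300,900 × 48% = $144,432.00

$144,432.00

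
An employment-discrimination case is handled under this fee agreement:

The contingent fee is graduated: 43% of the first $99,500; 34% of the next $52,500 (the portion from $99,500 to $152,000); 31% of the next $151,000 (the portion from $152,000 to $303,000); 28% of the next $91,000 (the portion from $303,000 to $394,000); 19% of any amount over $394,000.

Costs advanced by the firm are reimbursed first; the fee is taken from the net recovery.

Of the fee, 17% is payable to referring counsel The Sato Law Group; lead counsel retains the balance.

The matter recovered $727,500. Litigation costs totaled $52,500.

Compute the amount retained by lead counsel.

Fee base (net of costs): $727,500 − $52,500 = $675,000
First $99,500 at 43% = $42,785.00
Next $52,500 at 34% = $17,850.00
Next $151,000 at 31% = $46,810.00
Next $91,000 at 28% = $25,480.00
Remaining $281,000 at 19% = $53,390.00
Fee: $42,785.00 + $17,850.00 + $46,810.00 + $25,480.00 + $53,390.00 = $186,315.00
Referral share: 17% of $186,315.00 = $31,673.55; lead counsel retains $186,315.00 − $31,673.55 = $154,641.45.

$154,641.45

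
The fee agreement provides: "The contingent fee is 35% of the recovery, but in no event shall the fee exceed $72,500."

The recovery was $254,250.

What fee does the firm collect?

35% of $254,250 = $88,987.50
That exceeds the $72,500 cap, so the fee is capped at $72,500.

$72,500.00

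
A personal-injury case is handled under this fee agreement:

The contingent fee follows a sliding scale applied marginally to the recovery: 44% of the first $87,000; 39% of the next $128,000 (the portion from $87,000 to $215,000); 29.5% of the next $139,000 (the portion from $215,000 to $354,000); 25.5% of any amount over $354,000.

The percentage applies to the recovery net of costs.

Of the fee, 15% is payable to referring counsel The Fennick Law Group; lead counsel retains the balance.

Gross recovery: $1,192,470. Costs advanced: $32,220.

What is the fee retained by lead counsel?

$284,578.94

Fee base (net of costs): $1,192,470 − $32,220 = $1,160,250
First $87,000 at 44% = $38,280.00
Next $128,000 at 39% = $49,920.00
Next $139,000 at 29.5% = $41,005.00
Remaining $806,250 at 25.5% = $205,593.75
Fee: $38,280.00 + $49,920.00 + $41,005.00 + $205,593.75 = $334,798.75
Referral share: 15% of $334,798.75 = $50,219.81; lead counsel retains $334,798.75 − $50,219.81 = $284,578.94.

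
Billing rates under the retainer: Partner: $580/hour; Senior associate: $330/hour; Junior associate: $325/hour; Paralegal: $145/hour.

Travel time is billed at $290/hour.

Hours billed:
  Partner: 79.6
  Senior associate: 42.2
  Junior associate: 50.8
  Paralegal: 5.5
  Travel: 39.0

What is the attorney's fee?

$88,711.50

Partner: 79.6 × $580 = $46,168.00
Senior associate: 42.2 × $330 = $13,926.00
Junior associate: 50.8 × $325 = $16,510.00
Paralegal: 5.5 × $145 = $797.50
Subtotal: $46,168.00 + $13,926.00 + $16,510.00 + $797.50 = $77,401.50
Travel: 39.0 × $290 = $11,310.00
Total: $77,401.50 + $11,310.00 = $88,711.50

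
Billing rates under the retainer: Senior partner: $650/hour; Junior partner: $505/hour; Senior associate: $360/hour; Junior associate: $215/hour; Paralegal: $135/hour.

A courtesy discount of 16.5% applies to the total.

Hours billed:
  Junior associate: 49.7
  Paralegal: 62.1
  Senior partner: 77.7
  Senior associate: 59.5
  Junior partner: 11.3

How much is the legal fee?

Senior partner: 77.7 × $650 = $50,505.00
Junior partner: 11.3 × $505 = $5,706.50
Senior associate: 59.5 × $360 = $21,420.00
Junior associate: 49.7 × $215 = $10,685.50
Paralegal: 62.1 × $135 = $8,383.50
Subtotal: $96,700.50
Less 16.5% discount: −$15,955.58
Total: $96,700.50 − $15,955.58 = $80,744.92

$80,744.92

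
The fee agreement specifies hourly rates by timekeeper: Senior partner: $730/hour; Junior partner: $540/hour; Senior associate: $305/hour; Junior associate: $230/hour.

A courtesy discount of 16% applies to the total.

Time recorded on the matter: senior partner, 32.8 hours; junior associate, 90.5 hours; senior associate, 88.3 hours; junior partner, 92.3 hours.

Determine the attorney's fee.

$102,087.30

Senior partner: 32.8 × $730 = $23,944.00
Junior partner: 92.3 × $540 = $49,842.00
Senior associate: 88.3 × $305 = $26,931.50
Junior associate: 90.5 × $230 = $20,815.00
Subtotal: $121,532.50
Less 16% discount: −$19,445.20
Total: $121,532.50 − $19,445.20 = $102,087.30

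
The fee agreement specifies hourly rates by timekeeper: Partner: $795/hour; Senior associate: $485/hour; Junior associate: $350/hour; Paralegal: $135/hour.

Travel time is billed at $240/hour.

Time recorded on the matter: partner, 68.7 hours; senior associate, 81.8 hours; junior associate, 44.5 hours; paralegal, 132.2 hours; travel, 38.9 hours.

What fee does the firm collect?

$137,047.50

Partner: 68.7 × $795 = $54,616.50
Senior associate: 81.8 × $485 = $39,673.00
Junior associate: 44.5 × $350 = $15,575.00
Paralegal: 132.2 × $135 = $17,847.00
Subtotal: $54,616.50 + $39,673.00 + $15,575.00 + $17,847.00 = $127,711.50
Travel: 38.9 × $240 = $9,336.00
Total: $127,711.50 + $9,336.00 = $137,047.50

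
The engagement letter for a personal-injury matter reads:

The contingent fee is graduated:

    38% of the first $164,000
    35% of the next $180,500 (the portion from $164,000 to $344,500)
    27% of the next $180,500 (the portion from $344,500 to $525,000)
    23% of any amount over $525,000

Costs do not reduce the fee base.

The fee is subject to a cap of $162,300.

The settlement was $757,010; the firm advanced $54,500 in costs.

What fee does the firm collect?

Fee base is the gross recovery, $757,010; costs are reimbursed separately.
First $164,000 at 38% = $62,320.00
Next $180,500 at 35% = $63,175.00
Next $180,500 at 27% = $48,735.00
Remaining $232,010 at 23% = $53,362.30
Fee: $62,320.00 + $63,175.00 + $48,735.00 + $53,362.30 = $227,592.30
$227,592.30 exceeds the $162,300 cap, so the fee is capped at $162,300.00.

$162,300.00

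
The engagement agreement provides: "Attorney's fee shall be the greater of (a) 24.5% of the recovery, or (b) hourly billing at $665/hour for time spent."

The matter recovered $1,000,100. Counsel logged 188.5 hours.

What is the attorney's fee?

$245,024.50

(a) 24.5% of $1,000,100 = $245,024.50
(b) 188.5 × $665 = $125,352.50
The greater is (a): $245,024.50.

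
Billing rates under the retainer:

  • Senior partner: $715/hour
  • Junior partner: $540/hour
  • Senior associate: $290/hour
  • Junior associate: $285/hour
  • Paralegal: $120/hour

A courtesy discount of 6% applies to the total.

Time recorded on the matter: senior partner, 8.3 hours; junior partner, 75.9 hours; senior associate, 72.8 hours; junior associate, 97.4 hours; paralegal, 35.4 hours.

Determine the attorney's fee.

Senior partner: 8.3 × $715 = $5,934.50
Junior partner: 75.9 × $540 = $40,986.00
Senior associate: 72.8 × $290 = $21,112.00
Junior associate: 97.4 × $285 = $27,759.00
Paralegal: 35.4 × $120 = $4,248.00
Subtotal: $100,039.50
Less 6% discount: −$6,002.37
Total: $100,039.50 − $6,002.37 = $94,037.13

$94,037.13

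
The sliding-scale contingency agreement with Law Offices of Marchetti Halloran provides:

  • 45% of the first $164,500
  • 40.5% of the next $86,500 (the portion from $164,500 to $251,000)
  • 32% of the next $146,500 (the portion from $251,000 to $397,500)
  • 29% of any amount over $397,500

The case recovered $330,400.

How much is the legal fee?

First $164,500 at 45% = $74,025.00
Next $86,500 at 40.5% = $35,032.50
Remaining $79,400 at 32% = $25,408.00
Fee: $74,025.00 + $35,032.50 + $25,408.00 = $134,465.50

$134,465.50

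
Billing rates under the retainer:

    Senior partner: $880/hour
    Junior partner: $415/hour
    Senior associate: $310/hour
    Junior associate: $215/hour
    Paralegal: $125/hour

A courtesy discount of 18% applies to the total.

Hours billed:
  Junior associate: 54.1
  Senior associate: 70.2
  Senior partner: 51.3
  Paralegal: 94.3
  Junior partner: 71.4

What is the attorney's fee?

Senior partner: 51.3 × $880 = $45,144.00
Junior partner: 71.4 × $415 = $29,631.00
Senior associate: 70.2 × $310 = $21,762.00
Junior associate: 54.1 × $215 = $11,631.50
Paralegal: 94.3 × $125 = $11,787.50
Subtotal: $119,956.00
Less 18% discount: −$21,592.08
Total: $119,956.00 − $21,592.08 = $98,363.92

$98,363.92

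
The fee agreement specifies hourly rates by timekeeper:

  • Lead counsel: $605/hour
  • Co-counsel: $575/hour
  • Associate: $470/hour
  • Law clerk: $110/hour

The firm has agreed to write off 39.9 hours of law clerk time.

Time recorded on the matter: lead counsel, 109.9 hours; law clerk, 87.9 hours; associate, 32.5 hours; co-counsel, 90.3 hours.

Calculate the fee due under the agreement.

$138,967.00

Lead counsel: 109.9 × $605 = $66,489.50
Co-counsel: 90.3 × $575 = $51,922.50
Associate: 32.5 × $470 = $15,275.00
Law clerk: 87.9 × $110 = $9,669.00
Subtotal: $143,356.00
Write-off: 39.9 × $110 = $4,389.00
Total: $143,356.00 − $4,389.00 = $138,967.00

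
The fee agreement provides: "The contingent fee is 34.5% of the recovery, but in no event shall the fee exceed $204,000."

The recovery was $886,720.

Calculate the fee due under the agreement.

34.5% of $886,720 = $305,918.40
That exceeds the $204,000 cap, so the fee is capped at $204,000.

$204,000.00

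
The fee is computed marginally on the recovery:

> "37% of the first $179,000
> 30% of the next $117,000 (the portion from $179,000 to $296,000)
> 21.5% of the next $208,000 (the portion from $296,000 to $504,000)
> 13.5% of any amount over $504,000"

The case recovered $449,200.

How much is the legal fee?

$134,268.00

First $179,000 at 37% = $66,230.00
Next $117,000 at 30% = $35,100.00
Remaining $153,200 at 21.5% = $32,938.00
Fee: $66,230.00 + $35,100.00 + $32,938.00 = $134,268.00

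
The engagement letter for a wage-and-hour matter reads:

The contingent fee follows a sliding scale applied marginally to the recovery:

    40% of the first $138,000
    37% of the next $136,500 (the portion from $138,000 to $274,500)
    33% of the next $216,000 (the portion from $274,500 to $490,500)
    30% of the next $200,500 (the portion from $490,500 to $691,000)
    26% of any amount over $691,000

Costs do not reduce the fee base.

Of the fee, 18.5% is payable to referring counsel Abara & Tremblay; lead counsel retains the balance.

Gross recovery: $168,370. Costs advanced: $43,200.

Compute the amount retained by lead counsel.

Fee base is the gross recovery, $168,370; costs are reimbursed separately.
First $138,000 at 40% = $55,200.00
Remaining $30,370 at 37% = $11,236.90
Fee: $55,200.00 + $11,236.90 = $66,436.90
Referral share: 18.5% of $66,436.90 = $12,290.83; lead counsel retains $66,436.90 − $12,290.83 = $54,146.07.

$54,146.07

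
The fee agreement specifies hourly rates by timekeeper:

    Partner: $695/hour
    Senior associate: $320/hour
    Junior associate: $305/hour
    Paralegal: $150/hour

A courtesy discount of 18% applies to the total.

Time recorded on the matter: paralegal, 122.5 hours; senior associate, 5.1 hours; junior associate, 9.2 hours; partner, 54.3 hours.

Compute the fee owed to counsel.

$49,652.23

Partner: 54.3 × $695 = $37,738.50
Senior associate: 5.1 × $320 = $1,632.00
Junior associate: 9.2 × $305 = $2,806.00
Paralegal: 122.5 × $150 = $18,375.00
Subtotal: $60,551.50
Less 18% discount: −$10,899.27
Total: $60,551.50 − $10,899.27 = $49,652.23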